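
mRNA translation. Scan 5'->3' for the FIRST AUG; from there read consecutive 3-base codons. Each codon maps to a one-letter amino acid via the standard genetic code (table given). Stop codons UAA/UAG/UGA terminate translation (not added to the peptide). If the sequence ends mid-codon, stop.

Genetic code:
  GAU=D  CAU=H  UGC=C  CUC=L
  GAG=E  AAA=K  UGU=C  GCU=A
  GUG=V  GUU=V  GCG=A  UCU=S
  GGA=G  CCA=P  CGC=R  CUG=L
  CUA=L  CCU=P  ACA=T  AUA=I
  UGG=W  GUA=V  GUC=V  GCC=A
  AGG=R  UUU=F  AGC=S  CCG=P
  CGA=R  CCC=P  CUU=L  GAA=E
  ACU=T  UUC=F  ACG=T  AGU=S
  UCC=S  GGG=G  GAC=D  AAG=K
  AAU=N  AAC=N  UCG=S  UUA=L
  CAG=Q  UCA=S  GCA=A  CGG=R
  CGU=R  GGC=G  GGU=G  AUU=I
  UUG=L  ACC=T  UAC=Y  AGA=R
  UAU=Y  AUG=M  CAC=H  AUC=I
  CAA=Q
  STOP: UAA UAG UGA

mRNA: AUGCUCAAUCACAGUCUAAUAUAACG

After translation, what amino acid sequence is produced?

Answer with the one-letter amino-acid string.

start AUG at pos 0
pos 0: AUG -> M; peptide=M
pos 3: CUC -> L; peptide=ML
pos 6: AAU -> N; peptide=MLN
pos 9: CAC -> H; peptide=MLNH
pos 12: AGU -> S; peptide=MLNHS
pos 15: CUA -> L; peptide=MLNHSL
pos 18: AUA -> I; peptide=MLNHSLI
pos 21: UAA -> STOP

Answer: MLNHSLI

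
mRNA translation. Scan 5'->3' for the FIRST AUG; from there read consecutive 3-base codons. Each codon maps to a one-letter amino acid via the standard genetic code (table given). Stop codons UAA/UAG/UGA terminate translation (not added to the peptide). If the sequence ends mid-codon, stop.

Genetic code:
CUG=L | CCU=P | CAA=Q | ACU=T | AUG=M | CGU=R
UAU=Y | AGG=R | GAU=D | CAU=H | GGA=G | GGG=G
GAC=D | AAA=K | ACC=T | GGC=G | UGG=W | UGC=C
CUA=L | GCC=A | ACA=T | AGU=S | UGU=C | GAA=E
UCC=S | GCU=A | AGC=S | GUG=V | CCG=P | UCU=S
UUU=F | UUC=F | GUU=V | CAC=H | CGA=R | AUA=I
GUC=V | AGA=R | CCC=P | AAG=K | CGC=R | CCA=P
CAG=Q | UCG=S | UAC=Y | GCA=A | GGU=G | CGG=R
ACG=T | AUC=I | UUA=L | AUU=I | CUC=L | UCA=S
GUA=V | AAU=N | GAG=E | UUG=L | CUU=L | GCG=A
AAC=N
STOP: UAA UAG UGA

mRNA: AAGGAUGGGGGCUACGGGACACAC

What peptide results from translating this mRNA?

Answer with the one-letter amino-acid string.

Answer: MGATGH

Derivation:
start AUG at pos 4
pos 4: AUG -> M; peptide=M
pos 7: GGG -> G; peptide=MG
pos 10: GCU -> A; peptide=MGA
pos 13: ACG -> T; peptide=MGAT
pos 16: GGA -> G; peptide=MGATG
pos 19: CAC -> H; peptide=MGATGH
pos 22: only 2 nt remain (<3), stop (end of mRNA)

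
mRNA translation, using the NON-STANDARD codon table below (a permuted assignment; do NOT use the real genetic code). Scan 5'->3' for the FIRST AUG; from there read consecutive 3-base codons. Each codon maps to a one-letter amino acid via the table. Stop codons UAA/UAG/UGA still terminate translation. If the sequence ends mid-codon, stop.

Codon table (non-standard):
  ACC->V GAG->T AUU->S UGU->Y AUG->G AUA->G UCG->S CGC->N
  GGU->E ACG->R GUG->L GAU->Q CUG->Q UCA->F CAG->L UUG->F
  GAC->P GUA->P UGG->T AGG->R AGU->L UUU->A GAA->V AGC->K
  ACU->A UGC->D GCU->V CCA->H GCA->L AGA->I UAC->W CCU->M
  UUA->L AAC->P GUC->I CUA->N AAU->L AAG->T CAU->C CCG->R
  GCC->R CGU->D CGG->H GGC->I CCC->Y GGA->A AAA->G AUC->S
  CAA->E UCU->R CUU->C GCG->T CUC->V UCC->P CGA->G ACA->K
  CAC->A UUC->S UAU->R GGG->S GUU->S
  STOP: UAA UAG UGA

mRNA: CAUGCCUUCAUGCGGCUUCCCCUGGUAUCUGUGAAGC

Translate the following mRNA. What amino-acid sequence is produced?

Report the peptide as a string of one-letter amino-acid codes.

start AUG at pos 1
pos 1: AUG -> G; peptide=G
pos 4: CCU -> M; peptide=GM
pos 7: UCA -> F; peptide=GMF
pos 10: UGC -> D; peptide=GMFD
pos 13: GGC -> I; peptide=GMFDI
pos 16: UUC -> S; peptide=GMFDIS
pos 19: CCC -> Y; peptide=GMFDISY
pos 22: UGG -> T; peptide=GMFDISYT
pos 25: UAU -> R; peptide=GMFDISYTR
pos 28: CUG -> Q; peptide=GMFDISYTRQ
pos 31: UGA -> STOP

Answer: GMFDISYTRQ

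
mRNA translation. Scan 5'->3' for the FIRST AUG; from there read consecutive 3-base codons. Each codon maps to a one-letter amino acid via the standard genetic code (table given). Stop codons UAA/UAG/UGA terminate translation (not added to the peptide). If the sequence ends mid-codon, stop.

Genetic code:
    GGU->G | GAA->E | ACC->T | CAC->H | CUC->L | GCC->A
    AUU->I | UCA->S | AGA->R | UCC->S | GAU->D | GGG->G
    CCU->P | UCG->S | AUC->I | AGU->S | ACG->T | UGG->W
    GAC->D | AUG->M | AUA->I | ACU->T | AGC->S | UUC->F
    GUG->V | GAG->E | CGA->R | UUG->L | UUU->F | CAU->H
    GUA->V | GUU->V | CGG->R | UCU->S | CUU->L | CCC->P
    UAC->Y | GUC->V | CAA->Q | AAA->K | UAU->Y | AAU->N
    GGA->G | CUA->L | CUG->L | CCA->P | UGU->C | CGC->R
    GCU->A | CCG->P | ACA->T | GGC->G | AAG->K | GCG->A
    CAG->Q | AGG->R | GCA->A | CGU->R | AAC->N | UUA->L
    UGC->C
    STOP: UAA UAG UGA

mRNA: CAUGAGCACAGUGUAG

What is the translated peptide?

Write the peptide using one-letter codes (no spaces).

start AUG at pos 1
pos 1: AUG -> M; peptide=M
pos 4: AGC -> S; peptide=MS
pos 7: ACA -> T; peptide=MST
pos 10: GUG -> V; peptide=MSTV
pos 13: UAG -> STOP

Answer: MSTV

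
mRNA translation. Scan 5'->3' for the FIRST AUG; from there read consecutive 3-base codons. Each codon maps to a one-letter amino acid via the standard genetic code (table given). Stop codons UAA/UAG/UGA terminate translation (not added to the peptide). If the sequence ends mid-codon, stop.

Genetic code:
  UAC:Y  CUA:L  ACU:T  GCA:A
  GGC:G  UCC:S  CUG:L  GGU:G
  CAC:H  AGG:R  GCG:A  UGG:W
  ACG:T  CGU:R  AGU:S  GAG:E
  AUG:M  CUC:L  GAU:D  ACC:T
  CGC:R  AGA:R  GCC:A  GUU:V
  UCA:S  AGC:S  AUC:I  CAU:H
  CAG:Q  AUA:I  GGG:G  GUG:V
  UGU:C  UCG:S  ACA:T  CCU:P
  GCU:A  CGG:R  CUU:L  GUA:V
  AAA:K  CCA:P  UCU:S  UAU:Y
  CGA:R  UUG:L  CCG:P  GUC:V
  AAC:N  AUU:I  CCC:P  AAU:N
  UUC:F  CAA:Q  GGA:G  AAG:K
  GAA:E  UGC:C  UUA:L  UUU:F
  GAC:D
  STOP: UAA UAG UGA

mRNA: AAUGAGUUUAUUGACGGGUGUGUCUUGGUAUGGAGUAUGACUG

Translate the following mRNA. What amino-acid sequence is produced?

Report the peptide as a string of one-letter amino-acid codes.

start AUG at pos 1
pos 1: AUG -> M; peptide=M
pos 4: AGU -> S; peptide=MS
pos 7: UUA -> L; peptide=MSL
pos 10: UUG -> L; peptide=MSLL
pos 13: ACG -> T; peptide=MSLLT
pos 16: GGU -> G; peptide=MSLLTG
pos 19: GUG -> V; peptide=MSLLTGV
pos 22: UCU -> S; peptide=MSLLTGVS
pos 25: UGG -> W; peptide=MSLLTGVSW
pos 28: UAU -> Y; peptide=MSLLTGVSWY
pos 31: GGA -> G; peptide=MSLLTGVSWYG
pos 34: GUA -> V; peptide=MSLLTGVSWYGV
pos 37: UGA -> STOP

Answer: MSLLTGVSWYGV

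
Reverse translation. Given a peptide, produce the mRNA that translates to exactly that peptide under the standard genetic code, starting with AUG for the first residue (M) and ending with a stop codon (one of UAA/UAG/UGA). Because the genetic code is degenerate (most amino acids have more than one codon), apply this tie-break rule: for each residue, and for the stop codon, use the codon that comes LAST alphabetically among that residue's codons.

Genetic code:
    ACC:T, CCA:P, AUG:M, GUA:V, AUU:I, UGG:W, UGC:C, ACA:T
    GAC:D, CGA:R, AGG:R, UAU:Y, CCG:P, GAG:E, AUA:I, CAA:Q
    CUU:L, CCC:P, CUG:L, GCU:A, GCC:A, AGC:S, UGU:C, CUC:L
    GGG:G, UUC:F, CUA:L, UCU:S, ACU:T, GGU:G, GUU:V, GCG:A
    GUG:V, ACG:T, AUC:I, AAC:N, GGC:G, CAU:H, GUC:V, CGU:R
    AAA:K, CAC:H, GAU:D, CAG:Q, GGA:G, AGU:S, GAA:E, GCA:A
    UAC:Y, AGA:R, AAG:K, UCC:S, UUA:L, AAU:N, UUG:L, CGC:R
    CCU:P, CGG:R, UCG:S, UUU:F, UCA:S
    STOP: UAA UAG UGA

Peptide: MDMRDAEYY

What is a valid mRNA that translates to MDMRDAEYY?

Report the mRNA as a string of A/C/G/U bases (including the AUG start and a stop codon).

residue 1: M -> AUG (start codon)
residue 2: D codons sorted = GAC,GAU -> pick last = GAU
residue 3: M -> AUG (only codon)
residue 4: R codons sorted = AGA,AGG,CGA,CGC,CGG,CGU -> pick last = CGU
residue 5: D codons sorted = GAC,GAU -> pick last = GAU
residue 6: A codons sorted = GCA,GCC,GCG,GCU -> pick last = GCU
residue 7: E codons sorted = GAA,GAG -> pick last = GAG
residue 8: Y codons sorted = UAC,UAU -> pick last = UAU
residue 9: Y codons sorted = UAC,UAU -> pick last = UAU
terminator: stop codons sorted = UAA,UAG,UGA -> pick last = UGA

Answer: mRNA: AUGGAUAUGCGUGAUGCUGAGUAUUAUUGA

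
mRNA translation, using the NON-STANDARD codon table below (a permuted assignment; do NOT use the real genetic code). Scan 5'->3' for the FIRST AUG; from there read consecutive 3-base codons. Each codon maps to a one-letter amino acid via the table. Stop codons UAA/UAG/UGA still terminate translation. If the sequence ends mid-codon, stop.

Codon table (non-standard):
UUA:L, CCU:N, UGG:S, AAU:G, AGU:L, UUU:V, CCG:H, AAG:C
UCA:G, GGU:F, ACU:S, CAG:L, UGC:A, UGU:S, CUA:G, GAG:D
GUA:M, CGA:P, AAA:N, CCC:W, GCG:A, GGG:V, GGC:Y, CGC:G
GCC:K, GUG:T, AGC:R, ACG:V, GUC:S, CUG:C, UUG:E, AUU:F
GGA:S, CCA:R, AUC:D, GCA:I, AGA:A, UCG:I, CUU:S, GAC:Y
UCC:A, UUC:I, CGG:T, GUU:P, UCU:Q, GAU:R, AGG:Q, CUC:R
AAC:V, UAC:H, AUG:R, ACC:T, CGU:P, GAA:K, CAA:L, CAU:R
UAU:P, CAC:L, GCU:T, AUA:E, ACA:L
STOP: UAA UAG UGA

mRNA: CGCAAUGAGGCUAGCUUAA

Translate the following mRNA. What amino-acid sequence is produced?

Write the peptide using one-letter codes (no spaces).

Answer: RQGT

Derivation:
start AUG at pos 4
pos 4: AUG -> R; peptide=R
pos 7: AGG -> Q; peptide=RQ
pos 10: CUA -> G; peptide=RQG
pos 13: GCU -> T; peptide=RQGT
pos 16: UAA -> STOP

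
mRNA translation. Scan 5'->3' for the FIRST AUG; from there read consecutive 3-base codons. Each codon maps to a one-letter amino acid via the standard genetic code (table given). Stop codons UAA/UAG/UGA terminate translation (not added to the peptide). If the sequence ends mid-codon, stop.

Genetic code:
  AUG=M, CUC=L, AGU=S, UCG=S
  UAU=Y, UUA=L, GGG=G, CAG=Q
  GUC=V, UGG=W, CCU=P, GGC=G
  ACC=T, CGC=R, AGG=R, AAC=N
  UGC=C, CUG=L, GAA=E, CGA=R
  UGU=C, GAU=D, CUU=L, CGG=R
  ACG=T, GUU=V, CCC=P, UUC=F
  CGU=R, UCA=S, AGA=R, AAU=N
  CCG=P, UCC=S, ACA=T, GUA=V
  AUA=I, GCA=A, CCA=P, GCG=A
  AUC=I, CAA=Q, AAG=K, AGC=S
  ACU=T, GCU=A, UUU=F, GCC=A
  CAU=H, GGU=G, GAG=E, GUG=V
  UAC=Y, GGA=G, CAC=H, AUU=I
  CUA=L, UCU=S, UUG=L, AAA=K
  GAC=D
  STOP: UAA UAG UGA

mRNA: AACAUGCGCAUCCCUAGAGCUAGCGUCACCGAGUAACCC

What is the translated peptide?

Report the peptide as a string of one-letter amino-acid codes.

Answer: MRIPRASVTE

Derivation:
start AUG at pos 3
pos 3: AUG -> M; peptide=M
pos 6: CGC -> R; peptide=MR
pos 9: AUC -> I; peptide=MRI
pos 12: CCU -> P; peptide=MRIP
pos 15: AGA -> R; peptide=MRIPR
pos 18: GCU -> A; peptide=MRIPRA
pos 21: AGC -> S; peptide=MRIPRAS
pos 24: GUC -> V; peptide=MRIPRASV
pos 27: ACC -> T; peptide=MRIPRASVT
pos 30: GAG -> E; peptide=MRIPRASVTE
pos 33: UAA -> STOP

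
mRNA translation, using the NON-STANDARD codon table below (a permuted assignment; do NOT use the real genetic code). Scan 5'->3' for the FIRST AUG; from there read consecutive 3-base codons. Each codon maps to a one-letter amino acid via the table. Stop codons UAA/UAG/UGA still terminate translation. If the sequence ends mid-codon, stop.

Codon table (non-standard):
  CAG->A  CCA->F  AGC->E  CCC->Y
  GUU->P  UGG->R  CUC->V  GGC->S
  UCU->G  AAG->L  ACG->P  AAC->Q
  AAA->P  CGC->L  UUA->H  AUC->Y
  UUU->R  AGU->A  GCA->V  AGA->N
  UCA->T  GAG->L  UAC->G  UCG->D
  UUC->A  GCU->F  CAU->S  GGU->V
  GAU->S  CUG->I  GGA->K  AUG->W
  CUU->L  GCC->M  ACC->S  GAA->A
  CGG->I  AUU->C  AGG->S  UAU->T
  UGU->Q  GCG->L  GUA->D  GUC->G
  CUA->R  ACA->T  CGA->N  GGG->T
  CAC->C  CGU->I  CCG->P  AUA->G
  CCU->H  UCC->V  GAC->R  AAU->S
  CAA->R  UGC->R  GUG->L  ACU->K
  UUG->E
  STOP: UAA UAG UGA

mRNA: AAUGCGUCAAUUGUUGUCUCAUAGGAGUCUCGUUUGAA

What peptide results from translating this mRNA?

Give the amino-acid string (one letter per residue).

start AUG at pos 1
pos 1: AUG -> W; peptide=W
pos 4: CGU -> I; peptide=WI
pos 7: CAA -> R; peptide=WIR
pos 10: UUG -> E; peptide=WIRE
pos 13: UUG -> E; peptide=WIREE
pos 16: UCU -> G; peptide=WIREEG
pos 19: CAU -> S; peptide=WIREEGS
pos 22: AGG -> S; peptide=WIREEGSS
pos 25: AGU -> A; peptide=WIREEGSSA
pos 28: CUC -> V; peptide=WIREEGSSAV
pos 31: GUU -> P; peptide=WIREEGSSAVP
pos 34: UGA -> STOP

Answer: WIREEGSSAVP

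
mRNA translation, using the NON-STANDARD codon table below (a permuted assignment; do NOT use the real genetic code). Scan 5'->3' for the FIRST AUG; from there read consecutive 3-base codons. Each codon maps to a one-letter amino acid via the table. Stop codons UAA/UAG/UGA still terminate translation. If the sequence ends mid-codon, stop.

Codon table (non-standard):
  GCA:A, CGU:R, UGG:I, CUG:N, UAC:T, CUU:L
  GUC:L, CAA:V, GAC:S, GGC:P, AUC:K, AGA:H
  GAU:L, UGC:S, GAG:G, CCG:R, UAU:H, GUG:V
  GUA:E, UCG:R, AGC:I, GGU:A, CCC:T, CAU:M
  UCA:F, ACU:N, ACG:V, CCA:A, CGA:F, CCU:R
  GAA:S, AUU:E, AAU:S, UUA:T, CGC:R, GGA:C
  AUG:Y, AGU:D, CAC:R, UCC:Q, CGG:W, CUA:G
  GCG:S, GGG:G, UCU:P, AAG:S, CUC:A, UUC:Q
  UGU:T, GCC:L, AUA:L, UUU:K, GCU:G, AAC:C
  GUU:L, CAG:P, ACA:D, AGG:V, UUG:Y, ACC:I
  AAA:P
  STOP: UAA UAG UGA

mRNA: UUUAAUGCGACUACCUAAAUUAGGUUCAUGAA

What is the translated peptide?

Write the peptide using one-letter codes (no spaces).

Answer: YFGRPTAF

Derivation:
start AUG at pos 4
pos 4: AUG -> Y; peptide=Y
pos 7: CGA -> F; peptide=YF
pos 10: CUA -> G; peptide=YFG
pos 13: CCU -> R; peptide=YFGR
pos 16: AAA -> P; peptide=YFGRP
pos 19: UUA -> T; peptide=YFGRPT
pos 22: GGU -> A; peptide=YFGRPTA
pos 25: UCA -> F; peptide=YFGRPTAF
pos 28: UGA -> STOP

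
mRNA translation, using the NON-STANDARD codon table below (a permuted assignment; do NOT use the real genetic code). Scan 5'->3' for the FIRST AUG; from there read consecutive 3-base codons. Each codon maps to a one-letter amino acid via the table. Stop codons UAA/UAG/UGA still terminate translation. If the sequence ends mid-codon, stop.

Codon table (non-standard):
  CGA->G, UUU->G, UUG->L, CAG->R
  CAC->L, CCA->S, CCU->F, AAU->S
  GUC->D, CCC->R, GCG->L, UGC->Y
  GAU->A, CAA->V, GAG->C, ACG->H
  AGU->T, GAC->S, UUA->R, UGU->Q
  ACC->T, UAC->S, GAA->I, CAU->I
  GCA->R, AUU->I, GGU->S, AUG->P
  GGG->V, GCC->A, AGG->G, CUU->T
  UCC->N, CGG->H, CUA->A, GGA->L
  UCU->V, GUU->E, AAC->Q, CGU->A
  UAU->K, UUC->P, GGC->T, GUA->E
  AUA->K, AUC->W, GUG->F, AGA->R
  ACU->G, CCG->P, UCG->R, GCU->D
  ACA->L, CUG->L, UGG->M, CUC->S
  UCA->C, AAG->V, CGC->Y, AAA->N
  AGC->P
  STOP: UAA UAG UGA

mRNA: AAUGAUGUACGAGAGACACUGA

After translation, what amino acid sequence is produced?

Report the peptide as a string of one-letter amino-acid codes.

start AUG at pos 1
pos 1: AUG -> P; peptide=P
pos 4: AUG -> P; peptide=PP
pos 7: UAC -> S; peptide=PPS
pos 10: GAG -> C; peptide=PPSC
pos 13: AGA -> R; peptide=PPSCR
pos 16: CAC -> L; peptide=PPSCRL
pos 19: UGA -> STOP

Answer: PPSCRL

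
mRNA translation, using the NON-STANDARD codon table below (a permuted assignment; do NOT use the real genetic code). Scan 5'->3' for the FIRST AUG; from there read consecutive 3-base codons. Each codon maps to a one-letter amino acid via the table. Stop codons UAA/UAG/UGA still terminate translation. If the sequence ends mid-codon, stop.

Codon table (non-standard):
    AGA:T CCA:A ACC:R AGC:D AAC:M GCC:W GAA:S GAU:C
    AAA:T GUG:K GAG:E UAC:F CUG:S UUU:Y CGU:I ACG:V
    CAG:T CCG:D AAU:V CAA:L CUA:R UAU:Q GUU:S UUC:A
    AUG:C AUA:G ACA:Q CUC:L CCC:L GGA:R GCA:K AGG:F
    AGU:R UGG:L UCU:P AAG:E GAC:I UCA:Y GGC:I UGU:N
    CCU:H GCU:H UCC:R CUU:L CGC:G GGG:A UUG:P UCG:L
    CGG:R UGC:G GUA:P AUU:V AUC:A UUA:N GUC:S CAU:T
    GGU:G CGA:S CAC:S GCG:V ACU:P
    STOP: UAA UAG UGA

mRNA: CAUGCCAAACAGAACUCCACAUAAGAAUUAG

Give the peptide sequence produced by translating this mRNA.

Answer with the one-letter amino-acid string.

Answer: CAMTPATEV

Derivation:
start AUG at pos 1
pos 1: AUG -> C; peptide=C
pos 4: CCA -> A; peptide=CA
pos 7: AAC -> M; peptide=CAM
pos 10: AGA -> T; peptide=CAMT
pos 13: ACU -> P; peptide=CAMTP
pos 16: CCA -> A; peptide=CAMTPA
pos 19: CAU -> T; peptide=CAMTPAT
pos 22: AAG -> E; peptide=CAMTPATE
pos 25: AAU -> V; peptide=CAMTPATEV
pos 28: UAG -> STOP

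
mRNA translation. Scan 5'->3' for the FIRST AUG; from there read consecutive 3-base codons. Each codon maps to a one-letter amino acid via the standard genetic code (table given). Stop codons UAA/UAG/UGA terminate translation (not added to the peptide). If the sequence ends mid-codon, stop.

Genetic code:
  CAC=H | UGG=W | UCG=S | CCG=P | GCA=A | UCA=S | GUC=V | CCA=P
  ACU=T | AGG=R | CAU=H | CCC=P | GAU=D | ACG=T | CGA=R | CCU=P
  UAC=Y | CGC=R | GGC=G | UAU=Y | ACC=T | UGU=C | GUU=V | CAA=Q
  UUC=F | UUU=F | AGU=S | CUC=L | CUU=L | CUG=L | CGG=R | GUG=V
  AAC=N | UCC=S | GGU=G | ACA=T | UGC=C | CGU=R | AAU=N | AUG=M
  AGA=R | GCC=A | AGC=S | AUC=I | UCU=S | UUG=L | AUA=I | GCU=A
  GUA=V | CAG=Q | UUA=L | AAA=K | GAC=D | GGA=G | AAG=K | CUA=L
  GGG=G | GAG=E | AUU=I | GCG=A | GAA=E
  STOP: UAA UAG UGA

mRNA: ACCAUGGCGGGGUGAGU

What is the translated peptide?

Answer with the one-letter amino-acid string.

Answer: MAG

Derivation:
start AUG at pos 3
pos 3: AUG -> M; peptide=M
pos 6: GCG -> A; peptide=MA
pos 9: GGG -> G; peptide=MAG
pos 12: UGA -> STOP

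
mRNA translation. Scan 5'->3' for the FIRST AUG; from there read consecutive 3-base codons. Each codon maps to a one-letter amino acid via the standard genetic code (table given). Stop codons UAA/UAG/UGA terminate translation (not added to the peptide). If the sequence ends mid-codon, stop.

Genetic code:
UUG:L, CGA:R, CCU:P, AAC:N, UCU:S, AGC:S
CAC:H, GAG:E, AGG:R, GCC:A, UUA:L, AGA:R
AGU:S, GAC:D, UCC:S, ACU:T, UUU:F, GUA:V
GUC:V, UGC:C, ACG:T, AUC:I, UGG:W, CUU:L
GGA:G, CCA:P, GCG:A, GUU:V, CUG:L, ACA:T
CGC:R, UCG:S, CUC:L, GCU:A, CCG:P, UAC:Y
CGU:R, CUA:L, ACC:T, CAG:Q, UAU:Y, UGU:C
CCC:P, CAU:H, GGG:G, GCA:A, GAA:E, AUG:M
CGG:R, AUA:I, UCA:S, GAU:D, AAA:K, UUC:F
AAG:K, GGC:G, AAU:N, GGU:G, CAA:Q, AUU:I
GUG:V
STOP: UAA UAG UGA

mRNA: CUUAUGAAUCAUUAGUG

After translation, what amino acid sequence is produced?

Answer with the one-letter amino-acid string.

start AUG at pos 3
pos 3: AUG -> M; peptide=M
pos 6: AAU -> N; peptide=MN
pos 9: CAU -> H; peptide=MNH
pos 12: UAG -> STOP

Answer: MNH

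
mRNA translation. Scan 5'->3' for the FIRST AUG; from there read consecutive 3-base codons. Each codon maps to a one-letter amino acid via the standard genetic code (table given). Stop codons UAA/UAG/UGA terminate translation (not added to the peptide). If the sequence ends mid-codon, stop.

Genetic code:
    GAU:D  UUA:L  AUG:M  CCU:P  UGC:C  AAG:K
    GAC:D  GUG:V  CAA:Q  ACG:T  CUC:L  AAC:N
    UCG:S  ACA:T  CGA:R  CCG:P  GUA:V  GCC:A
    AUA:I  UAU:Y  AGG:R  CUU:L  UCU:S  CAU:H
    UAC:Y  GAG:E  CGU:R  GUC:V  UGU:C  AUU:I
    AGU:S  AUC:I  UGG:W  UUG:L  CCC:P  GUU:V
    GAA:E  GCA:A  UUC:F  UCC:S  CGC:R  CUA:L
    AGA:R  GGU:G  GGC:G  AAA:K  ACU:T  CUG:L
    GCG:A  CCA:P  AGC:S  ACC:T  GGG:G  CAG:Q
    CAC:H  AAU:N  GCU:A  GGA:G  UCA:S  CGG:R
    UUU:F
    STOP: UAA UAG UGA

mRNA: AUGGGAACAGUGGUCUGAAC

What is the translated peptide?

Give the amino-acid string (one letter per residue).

Answer: MGTVV

Derivation:
start AUG at pos 0
pos 0: AUG -> M; peptide=M
pos 3: GGA -> G; peptide=MG
pos 6: ACA -> T; peptide=MGT
pos 9: GUG -> V; peptide=MGTV
pos 12: GUC -> V; peptide=MGTVV
pos 15: UGA -> STOP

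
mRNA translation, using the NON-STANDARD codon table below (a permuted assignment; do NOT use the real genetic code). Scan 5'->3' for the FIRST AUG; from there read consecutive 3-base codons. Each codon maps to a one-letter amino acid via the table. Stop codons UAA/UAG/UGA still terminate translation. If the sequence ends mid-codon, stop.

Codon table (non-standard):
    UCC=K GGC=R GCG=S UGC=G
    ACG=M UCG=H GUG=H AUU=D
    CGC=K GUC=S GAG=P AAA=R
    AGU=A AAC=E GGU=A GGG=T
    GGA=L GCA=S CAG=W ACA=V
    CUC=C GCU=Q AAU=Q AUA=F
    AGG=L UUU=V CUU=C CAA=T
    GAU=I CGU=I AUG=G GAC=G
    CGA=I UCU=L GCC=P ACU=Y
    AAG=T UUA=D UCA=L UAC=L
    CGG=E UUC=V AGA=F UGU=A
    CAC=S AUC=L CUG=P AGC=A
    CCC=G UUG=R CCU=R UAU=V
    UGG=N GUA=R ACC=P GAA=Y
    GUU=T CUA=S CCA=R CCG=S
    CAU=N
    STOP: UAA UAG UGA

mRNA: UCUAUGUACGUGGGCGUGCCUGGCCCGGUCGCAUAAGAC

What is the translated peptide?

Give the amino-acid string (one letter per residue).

Answer: GLHRHRRSSS

Derivation:
start AUG at pos 3
pos 3: AUG -> G; peptide=G
pos 6: UAC -> L; peptide=GL
pos 9: GUG -> H; peptide=GLH
pos 12: GGC -> R; peptide=GLHR
pos 15: GUG -> H; peptide=GLHRH
pos 18: CCU -> R; peptide=GLHRHR
pos 21: GGC -> R; peptide=GLHRHRR
pos 24: CCG -> S; peptide=GLHRHRRS
pos 27: GUC -> S; peptide=GLHRHRRSS
pos 30: GCA -> S; peptide=GLHRHRRSSS
pos 33: UAA -> STOP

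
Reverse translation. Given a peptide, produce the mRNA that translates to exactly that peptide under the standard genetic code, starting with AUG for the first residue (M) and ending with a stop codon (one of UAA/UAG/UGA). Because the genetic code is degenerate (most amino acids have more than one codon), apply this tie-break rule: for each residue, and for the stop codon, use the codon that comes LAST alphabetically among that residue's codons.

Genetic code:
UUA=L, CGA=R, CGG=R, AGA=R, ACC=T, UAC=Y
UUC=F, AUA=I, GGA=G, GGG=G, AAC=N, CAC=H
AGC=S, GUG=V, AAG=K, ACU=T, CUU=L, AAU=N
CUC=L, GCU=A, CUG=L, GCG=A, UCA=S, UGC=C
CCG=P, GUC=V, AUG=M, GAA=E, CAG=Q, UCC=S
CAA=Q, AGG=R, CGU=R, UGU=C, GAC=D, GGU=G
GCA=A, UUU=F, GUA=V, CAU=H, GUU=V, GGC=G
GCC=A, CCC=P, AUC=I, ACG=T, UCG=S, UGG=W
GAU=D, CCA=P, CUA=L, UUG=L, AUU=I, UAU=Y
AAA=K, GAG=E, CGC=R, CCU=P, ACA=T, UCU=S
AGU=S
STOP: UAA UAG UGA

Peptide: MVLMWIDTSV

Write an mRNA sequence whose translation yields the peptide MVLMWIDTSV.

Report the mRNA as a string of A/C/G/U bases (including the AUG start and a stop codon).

residue 1: M -> AUG (start codon)
residue 2: V codons sorted = GUA,GUC,GUG,GUU -> pick last = GUU
residue 3: L codons sorted = CUA,CUC,CUG,CUU,UUA,UUG -> pick last = UUG
residue 4: M -> AUG (only codon)
residue 5: W -> UGG (only codon)
residue 6: I codons sorted = AUA,AUC,AUU -> pick last = AUU
residue 7: D codons sorted = GAC,GAU -> pick last = GAU
residue 8: T codons sorted = ACA,ACC,ACG,ACU -> pick last = ACU
residue 9: S codons sorted = AGC,AGU,UCA,UCC,UCG,UCU -> pick last = UCU
residue 10: V codons sorted = GUA,GUC,GUG,GUU -> pick last = GUU
terminator: stop codons sorted = UAA,UAG,UGA -> pick last = UGA

Answer: mRNA: AUGGUUUUGAUGUGGAUUGAUACUUCUGUUUGA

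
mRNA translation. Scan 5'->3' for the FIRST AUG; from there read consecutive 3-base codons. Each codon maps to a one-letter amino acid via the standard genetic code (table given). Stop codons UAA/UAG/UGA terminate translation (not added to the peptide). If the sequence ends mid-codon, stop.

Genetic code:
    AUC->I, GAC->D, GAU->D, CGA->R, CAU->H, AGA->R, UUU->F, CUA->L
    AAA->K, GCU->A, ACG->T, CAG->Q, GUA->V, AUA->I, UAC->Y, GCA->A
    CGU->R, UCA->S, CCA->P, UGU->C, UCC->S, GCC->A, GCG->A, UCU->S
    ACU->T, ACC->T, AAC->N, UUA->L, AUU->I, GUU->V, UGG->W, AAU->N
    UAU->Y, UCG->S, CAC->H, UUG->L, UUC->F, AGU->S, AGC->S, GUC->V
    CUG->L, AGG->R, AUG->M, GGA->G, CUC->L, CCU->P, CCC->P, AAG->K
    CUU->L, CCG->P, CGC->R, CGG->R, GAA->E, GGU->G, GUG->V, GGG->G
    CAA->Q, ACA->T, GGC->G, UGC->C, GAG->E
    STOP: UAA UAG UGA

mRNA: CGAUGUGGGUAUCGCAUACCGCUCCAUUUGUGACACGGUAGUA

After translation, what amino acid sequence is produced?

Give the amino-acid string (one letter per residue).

Answer: MWVSHTAPFVTR

Derivation:
start AUG at pos 2
pos 2: AUG -> M; peptide=M
pos 5: UGG -> W; peptide=MW
pos 8: GUA -> V; peptide=MWV
pos 11: UCG -> S; peptide=MWVS
pos 14: CAU -> H; peptide=MWVSH
pos 17: ACC -> T; peptide=MWVSHT
pos 20: GCU -> A; peptide=MWVSHTA
pos 23: CCA -> P; peptide=MWVSHTAP
pos 26: UUU -> F; peptide=MWVSHTAPF
pos 29: GUG -> V; peptide=MWVSHTAPFV
pos 32: ACA -> T; peptide=MWVSHTAPFVT
pos 35: CGG -> R; peptide=MWVSHTAPFVTR
pos 38: UAG -> STOP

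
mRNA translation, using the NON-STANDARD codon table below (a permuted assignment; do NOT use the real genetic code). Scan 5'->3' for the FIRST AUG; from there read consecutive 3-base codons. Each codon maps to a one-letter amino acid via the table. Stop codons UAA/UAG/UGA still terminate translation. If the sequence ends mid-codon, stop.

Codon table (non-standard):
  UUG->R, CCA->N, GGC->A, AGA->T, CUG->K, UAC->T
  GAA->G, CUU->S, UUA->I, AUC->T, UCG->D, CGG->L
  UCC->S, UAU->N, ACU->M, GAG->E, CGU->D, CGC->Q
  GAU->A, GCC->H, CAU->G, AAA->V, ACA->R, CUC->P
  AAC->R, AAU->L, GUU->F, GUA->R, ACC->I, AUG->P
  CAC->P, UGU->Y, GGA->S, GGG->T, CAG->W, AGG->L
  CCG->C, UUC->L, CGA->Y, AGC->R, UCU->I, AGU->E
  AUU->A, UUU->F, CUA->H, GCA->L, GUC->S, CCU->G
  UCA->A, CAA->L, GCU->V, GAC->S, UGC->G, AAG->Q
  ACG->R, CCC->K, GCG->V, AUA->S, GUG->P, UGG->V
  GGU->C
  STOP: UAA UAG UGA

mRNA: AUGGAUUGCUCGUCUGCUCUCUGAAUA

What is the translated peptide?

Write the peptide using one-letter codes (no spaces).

Answer: PAGDIVP

Derivation:
start AUG at pos 0
pos 0: AUG -> P; peptide=P
pos 3: GAU -> A; peptide=PA
pos 6: UGC -> G; peptide=PAG
pos 9: UCG -> D; peptide=PAGD
pos 12: UCU -> I; peptide=PAGDI
pos 15: GCU -> V; peptide=PAGDIV
pos 18: CUC -> P; peptide=PAGDIVP
pos 21: UGA -> STOP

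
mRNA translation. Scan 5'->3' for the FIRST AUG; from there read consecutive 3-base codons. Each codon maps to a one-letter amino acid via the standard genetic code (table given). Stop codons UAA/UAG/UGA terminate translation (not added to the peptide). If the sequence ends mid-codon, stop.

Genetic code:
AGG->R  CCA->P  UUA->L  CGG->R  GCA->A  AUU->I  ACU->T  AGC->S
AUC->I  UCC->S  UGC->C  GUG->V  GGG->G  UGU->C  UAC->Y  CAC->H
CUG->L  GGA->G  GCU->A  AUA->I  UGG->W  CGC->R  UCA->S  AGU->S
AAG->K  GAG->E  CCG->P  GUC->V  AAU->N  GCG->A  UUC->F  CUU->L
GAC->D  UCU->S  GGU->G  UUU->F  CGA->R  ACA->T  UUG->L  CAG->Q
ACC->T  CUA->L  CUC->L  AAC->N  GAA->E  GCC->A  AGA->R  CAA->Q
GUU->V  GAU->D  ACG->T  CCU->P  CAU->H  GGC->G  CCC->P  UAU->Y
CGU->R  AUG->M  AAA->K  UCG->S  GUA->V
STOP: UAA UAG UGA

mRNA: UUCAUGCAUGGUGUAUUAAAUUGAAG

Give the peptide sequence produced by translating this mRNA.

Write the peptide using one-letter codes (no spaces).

Answer: MHGVLN

Derivation:
start AUG at pos 3
pos 3: AUG -> M; peptide=M
pos 6: CAU -> H; peptide=MH
pos 9: GGU -> G; peptide=MHG
pos 12: GUA -> V; peptide=MHGV
pos 15: UUA -> L; peptide=MHGVL
pos 18: AAU -> N; peptide=MHGVLN
pos 21: UGA -> STOP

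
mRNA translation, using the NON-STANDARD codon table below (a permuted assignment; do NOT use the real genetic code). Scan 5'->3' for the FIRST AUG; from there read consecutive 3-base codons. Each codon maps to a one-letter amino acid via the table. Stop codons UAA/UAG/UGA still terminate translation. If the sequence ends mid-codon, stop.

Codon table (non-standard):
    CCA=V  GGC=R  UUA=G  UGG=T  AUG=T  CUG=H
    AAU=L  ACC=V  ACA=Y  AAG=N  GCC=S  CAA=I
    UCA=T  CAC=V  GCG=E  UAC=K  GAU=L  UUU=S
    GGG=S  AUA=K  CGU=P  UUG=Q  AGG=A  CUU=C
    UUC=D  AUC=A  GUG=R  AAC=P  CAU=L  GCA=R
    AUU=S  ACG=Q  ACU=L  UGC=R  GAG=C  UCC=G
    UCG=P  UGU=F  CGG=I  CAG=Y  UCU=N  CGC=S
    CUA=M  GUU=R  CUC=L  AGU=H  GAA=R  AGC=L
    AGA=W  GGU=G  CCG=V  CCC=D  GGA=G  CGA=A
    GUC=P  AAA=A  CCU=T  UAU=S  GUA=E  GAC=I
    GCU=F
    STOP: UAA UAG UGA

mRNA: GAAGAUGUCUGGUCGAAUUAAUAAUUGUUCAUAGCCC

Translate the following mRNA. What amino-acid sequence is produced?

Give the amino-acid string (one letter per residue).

Answer: TNGASLLFT

Derivation:
start AUG at pos 4
pos 4: AUG -> T; peptide=T
pos 7: UCU -> N; peptide=TN
pos 10: GGU -> G; peptide=TNG
pos 13: CGA -> A; peptide=TNGA
pos 16: AUU -> S; peptide=TNGAS
pos 19: AAU -> L; peptide=TNGASL
pos 22: AAU -> L; peptide=TNGASLL
pos 25: UGU -> F; peptide=TNGASLLF
pos 28: UCA -> T; peptide=TNGASLLFT
pos 31: UAG -> STOP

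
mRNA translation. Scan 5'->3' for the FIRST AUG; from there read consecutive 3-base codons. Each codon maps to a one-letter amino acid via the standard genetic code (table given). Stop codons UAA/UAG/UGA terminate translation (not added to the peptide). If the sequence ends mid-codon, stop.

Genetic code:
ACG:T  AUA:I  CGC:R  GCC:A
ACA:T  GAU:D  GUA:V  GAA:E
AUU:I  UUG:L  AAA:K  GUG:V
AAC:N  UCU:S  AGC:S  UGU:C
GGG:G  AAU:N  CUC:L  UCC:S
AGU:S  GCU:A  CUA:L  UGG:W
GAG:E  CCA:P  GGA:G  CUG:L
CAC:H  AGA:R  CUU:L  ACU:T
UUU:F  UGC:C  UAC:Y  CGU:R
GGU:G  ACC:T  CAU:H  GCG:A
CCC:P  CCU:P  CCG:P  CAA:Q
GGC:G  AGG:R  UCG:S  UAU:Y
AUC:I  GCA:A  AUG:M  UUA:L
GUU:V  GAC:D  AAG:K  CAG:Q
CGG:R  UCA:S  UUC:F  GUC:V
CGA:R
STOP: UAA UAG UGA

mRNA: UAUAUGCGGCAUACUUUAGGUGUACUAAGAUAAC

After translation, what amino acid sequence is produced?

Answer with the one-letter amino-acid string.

Answer: MRHTLGVLR

Derivation:
start AUG at pos 3
pos 3: AUG -> M; peptide=M
pos 6: CGG -> R; peptide=MR
pos 9: CAU -> H; peptide=MRH
pos 12: ACU -> T; peptide=MRHT
pos 15: UUA -> L; peptide=MRHTL
pos 18: GGU -> G; peptide=MRHTLG
pos 21: GUA -> V; peptide=MRHTLGV
pos 24: CUA -> L; peptide=MRHTLGVL
pos 27: AGA -> R; peptide=MRHTLGVLR
pos 30: UAA -> STOP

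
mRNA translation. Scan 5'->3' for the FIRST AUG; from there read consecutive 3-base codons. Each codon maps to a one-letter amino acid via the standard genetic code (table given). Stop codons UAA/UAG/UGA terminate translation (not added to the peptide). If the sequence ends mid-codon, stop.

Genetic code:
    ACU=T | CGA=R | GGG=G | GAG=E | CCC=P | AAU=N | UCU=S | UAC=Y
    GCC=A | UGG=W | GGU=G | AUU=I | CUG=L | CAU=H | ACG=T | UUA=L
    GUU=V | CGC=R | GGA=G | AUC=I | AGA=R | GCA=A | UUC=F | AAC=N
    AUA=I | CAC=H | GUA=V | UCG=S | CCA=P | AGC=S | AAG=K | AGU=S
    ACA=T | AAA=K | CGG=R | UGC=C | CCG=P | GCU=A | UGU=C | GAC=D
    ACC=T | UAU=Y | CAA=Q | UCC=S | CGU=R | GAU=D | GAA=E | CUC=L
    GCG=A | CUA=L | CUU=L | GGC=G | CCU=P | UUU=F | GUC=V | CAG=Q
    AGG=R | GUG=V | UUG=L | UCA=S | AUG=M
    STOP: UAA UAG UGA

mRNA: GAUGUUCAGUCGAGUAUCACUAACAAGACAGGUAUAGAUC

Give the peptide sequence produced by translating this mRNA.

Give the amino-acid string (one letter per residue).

Answer: MFSRVSLTRQV

Derivation:
start AUG at pos 1
pos 1: AUG -> M; peptide=M
pos 4: UUC -> F; peptide=MF
pos 7: AGU -> S; peptide=MFS
pos 10: CGA -> R; peptide=MFSR
pos 13: GUA -> V; peptide=MFSRV
pos 16: UCA -> S; peptide=MFSRVS
pos 19: CUA -> L; peptide=MFSRVSL
pos 22: ACA -> T; peptide=MFSRVSLT
pos 25: AGA -> R; peptide=MFSRVSLTR
pos 28: CAG -> Q; peptide=MFSRVSLTRQ
pos 31: GUA -> V; peptide=MFSRVSLTRQV
pos 34: UAG -> STOP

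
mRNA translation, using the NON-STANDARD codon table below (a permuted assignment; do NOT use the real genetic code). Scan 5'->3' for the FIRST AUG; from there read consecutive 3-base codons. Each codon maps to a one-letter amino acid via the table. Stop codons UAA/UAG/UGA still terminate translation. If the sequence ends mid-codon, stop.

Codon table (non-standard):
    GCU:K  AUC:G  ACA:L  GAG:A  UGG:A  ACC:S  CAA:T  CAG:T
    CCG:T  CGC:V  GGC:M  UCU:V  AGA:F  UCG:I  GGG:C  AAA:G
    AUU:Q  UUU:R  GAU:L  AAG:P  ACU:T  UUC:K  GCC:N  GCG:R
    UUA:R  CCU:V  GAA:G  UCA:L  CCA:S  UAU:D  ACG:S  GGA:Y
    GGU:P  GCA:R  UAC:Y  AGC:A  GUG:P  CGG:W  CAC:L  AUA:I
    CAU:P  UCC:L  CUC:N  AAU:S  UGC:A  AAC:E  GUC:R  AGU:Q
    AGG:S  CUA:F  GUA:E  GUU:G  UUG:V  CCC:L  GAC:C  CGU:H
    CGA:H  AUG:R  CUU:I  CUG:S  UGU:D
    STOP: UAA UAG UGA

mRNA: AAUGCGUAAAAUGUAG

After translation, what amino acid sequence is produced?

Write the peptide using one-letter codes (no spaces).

Answer: RHGR

Derivation:
start AUG at pos 1
pos 1: AUG -> R; peptide=R
pos 4: CGU -> H; peptide=RH
pos 7: AAA -> G; peptide=RHG
pos 10: AUG -> R; peptide=RHGR
pos 13: UAG -> STOP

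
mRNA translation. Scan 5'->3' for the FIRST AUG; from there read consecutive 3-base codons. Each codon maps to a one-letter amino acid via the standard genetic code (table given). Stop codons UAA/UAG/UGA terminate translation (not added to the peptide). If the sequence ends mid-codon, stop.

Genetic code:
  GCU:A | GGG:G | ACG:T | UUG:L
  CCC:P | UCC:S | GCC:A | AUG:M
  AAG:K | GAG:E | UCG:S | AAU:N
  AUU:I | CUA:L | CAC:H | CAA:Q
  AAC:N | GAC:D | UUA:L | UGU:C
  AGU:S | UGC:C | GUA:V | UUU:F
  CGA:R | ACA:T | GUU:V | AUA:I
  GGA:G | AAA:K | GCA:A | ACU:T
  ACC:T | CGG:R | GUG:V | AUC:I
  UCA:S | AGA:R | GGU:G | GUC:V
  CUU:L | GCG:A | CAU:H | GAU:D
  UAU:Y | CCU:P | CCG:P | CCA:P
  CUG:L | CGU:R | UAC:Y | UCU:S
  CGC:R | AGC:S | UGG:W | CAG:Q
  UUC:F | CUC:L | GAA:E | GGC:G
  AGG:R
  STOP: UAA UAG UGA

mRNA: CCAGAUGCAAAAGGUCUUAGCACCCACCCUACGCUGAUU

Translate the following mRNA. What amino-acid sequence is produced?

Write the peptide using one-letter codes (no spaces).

Answer: MQKVLAPTLR

Derivation:
start AUG at pos 4
pos 4: AUG -> M; peptide=M
pos 7: CAA -> Q; peptide=MQ
pos 10: AAG -> K; peptide=MQK
pos 13: GUC -> V; peptide=MQKV
pos 16: UUA -> L; peptide=MQKVL
pos 19: GCA -> A; peptide=MQKVLA
pos 22: CCC -> P; peptide=MQKVLAP
pos 25: ACC -> T; peptide=MQKVLAPT
pos 28: CUA -> L; peptide=MQKVLAPTL
pos 31: CGC -> R; peptide=MQKVLAPTLR
pos 34: UGA -> STOP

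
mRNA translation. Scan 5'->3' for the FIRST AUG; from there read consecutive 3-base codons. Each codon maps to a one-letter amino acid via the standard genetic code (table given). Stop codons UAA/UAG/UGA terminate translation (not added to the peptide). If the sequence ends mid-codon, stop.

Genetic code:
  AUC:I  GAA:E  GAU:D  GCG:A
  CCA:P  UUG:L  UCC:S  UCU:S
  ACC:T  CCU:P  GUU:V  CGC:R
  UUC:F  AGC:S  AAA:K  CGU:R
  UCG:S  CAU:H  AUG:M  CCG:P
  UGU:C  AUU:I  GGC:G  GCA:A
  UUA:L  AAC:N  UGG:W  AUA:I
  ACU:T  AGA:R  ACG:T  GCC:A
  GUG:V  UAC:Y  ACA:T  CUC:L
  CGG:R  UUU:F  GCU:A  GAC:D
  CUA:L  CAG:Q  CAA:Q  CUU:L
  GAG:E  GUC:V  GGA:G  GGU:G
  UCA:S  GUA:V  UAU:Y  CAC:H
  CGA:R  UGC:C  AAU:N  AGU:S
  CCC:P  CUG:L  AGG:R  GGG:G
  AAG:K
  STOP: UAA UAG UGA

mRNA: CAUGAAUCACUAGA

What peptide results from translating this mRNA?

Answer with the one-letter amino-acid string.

start AUG at pos 1
pos 1: AUG -> M; peptide=M
pos 4: AAU -> N; peptide=MN
pos 7: CAC -> H; peptide=MNH
pos 10: UAG -> STOP

Answer: MNH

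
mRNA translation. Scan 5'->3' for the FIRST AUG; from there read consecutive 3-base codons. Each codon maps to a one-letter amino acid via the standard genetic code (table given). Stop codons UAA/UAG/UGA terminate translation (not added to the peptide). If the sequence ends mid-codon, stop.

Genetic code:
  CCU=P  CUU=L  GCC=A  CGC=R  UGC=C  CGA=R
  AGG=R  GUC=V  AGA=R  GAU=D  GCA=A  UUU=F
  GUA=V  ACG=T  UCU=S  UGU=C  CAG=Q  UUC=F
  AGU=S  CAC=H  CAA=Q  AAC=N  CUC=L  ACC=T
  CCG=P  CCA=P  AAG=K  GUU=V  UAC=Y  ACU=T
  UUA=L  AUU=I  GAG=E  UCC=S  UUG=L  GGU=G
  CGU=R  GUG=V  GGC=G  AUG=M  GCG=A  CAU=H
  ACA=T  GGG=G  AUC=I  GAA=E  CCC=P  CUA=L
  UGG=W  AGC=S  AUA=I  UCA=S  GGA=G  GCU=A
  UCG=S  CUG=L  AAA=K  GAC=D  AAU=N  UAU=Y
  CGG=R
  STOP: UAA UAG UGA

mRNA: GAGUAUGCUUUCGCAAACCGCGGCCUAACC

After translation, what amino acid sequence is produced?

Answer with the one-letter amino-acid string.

start AUG at pos 4
pos 4: AUG -> M; peptide=M
pos 7: CUU -> L; peptide=ML
pos 10: UCG -> S; peptide=MLS
pos 13: CAA -> Q; peptide=MLSQ
pos 16: ACC -> T; peptide=MLSQT
pos 19: GCG -> A; peptide=MLSQTA
pos 22: GCC -> A; peptide=MLSQTAA
pos 25: UAA -> STOP

Answer: MLSQTAA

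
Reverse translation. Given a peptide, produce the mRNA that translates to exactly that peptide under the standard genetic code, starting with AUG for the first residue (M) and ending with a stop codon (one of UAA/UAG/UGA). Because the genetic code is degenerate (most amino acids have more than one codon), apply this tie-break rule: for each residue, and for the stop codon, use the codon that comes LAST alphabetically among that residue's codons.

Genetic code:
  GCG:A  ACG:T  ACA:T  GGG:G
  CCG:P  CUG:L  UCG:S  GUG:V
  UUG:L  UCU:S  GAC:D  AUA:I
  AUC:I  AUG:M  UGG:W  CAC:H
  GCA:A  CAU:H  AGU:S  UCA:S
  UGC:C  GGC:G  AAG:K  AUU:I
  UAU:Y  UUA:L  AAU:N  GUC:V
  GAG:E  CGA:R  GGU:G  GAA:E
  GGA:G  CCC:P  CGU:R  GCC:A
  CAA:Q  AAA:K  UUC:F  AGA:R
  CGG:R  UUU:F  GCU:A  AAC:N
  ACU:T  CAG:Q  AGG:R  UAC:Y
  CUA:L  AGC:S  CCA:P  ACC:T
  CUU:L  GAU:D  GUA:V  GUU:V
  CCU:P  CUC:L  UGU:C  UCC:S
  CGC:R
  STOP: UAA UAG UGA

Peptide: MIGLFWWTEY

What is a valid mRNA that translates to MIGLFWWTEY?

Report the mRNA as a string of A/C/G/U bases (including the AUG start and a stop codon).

Answer: mRNA: AUGAUUGGUUUGUUUUGGUGGACUGAGUAUUGA

Derivation:
residue 1: M -> AUG (start codon)
residue 2: I codons sorted = AUA,AUC,AUU -> pick last = AUU
residue 3: G codons sorted = GGA,GGC,GGG,GGU -> pick last = GGU
residue 4: L codons sorted = CUA,CUC,CUG,CUU,UUA,UUG -> pick last = UUG
residue 5: F codons sorted = UUC,UUU -> pick last = UUU
residue 6: W -> UGG (only codon)
residue 7: W -> UGG (only codon)
residue 8: T codons sorted = ACA,ACC,ACG,ACU -> pick last = ACU
residue 9: E codons sorted = GAA,GAG -> pick last = GAG
residue 10: Y codons sorted = UAC,UAU -> pick last = UAU
terminator: stop codons sorted = UAA,UAG,UGA -> pick last = UGA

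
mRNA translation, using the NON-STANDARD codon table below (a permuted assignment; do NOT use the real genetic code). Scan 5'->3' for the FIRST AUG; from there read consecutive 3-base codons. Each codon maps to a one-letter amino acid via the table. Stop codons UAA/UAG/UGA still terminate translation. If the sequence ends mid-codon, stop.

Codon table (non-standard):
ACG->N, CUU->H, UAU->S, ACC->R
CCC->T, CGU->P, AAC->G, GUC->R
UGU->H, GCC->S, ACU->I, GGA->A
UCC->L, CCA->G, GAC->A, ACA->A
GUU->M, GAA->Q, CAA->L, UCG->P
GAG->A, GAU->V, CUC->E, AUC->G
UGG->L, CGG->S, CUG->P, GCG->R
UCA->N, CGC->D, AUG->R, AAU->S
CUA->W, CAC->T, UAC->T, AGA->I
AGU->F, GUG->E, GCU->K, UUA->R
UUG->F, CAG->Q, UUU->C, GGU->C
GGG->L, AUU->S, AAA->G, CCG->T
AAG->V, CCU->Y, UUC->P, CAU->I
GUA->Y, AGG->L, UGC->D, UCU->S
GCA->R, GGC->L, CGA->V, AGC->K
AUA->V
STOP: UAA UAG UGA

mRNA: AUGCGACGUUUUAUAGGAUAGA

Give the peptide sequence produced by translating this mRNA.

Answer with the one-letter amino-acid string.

start AUG at pos 0
pos 0: AUG -> R; peptide=R
pos 3: CGA -> V; peptide=RV
pos 6: CGU -> P; peptide=RVP
pos 9: UUU -> C; peptide=RVPC
pos 12: AUA -> V; peptide=RVPCV
pos 15: GGA -> A; peptide=RVPCVA
pos 18: UAG -> STOP

Answer: RVPCVA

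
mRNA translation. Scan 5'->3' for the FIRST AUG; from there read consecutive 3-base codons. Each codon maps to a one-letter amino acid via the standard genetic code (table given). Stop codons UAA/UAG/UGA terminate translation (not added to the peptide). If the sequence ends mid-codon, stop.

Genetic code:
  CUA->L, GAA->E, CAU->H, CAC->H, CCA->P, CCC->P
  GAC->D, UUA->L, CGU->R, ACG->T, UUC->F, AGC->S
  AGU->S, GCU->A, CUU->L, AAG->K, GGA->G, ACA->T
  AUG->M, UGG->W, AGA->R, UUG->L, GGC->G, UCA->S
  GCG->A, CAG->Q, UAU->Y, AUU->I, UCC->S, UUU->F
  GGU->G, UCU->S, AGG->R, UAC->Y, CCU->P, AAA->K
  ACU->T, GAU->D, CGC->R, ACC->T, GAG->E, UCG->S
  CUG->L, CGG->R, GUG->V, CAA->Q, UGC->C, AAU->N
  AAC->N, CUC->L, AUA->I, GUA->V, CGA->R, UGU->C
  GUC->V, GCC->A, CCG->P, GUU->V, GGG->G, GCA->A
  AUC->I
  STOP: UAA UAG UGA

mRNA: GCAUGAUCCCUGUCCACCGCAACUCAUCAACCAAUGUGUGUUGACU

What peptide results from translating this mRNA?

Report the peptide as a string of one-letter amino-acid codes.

start AUG at pos 2
pos 2: AUG -> M; peptide=M
pos 5: AUC -> I; peptide=MI
pos 8: CCU -> P; peptide=MIP
pos 11: GUC -> V; peptide=MIPV
pos 14: CAC -> H; peptide=MIPVH
pos 17: CGC -> R; peptide=MIPVHR
pos 20: AAC -> N; peptide=MIPVHRN
pos 23: UCA -> S; peptide=MIPVHRNS
pos 26: UCA -> S; peptide=MIPVHRNSS
pos 29: ACC -> T; peptide=MIPVHRNSST
pos 32: AAU -> N; peptide=MIPVHRNSSTN
pos 35: GUG -> V; peptide=MIPVHRNSSTNV
pos 38: UGU -> C; peptide=MIPVHRNSSTNVC
pos 41: UGA -> STOP

Answer: MIPVHRNSSTNVC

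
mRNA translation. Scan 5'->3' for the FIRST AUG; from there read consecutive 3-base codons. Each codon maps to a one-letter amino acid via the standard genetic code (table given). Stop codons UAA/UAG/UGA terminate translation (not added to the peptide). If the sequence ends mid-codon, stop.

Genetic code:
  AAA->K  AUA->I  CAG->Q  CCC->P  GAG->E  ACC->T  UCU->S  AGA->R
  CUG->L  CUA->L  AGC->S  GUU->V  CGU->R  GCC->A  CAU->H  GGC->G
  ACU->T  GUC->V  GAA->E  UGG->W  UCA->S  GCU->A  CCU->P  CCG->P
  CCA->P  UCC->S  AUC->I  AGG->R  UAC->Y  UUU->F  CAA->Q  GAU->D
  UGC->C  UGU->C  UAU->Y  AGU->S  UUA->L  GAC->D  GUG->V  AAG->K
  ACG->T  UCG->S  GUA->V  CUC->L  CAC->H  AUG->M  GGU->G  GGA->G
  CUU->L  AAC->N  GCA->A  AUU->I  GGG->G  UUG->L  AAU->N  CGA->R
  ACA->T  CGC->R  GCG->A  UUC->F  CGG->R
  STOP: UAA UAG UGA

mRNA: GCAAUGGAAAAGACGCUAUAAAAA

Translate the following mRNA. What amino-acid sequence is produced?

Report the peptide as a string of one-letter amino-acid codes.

Answer: MEKTL

Derivation:
start AUG at pos 3
pos 3: AUG -> M; peptide=M
pos 6: GAA -> E; peptide=ME
pos 9: AAG -> K; peptide=MEK
pos 12: ACG -> T; peptide=MEKT
pos 15: CUA -> L; peptide=MEKTL
pos 18: UAA -> STOP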